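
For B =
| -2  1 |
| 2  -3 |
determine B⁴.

B² = [[6, -5], [-10, 11]]
B³ = [[-22, 21], [42, -43]]
B⁴ = [[86, -85], [-170, 171]]

[[86, -85], [-170, 171]]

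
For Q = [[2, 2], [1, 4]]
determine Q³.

[[24, 60], [30, 84]]

Q² = [[6, 12], [6, 18]]
Q³ = [[24, 60], [30, 84]]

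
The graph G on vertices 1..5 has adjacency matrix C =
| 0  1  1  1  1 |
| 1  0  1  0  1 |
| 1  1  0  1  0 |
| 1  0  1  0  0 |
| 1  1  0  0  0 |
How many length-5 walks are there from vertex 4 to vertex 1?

The number of length-5 walks from vertex 4 to vertex 1 is entry (4,1) of C⁵, where C is the adjacency matrix.
C² = [[4, 2, 2, 1, 1], [2, 3, 1, 2, 1], [2, 1, 3, 1, 2], [1, 2, 1, 2, 1], [1, 1, 2, 1, 2]]
C³ = [[6, 7, 7, 6, 6], [7, 4, 7, 3, 5], [7, 7, 4, 5, 3], [6, 3, 5, 2, 3], [6, 5, 3, 3, 2]]
C⁴ = [[26, 19, 19, 13, 13], [19, 19, 14, 14, 11], [19, 14, 19, 11, 14], [13, 14, 11, 11, 9], [13, 11, 14, 9, 11]]
C⁵ = [[64, 58, 58, 45, 45], [58, 44, 52, 33, 38], [58, 52, 44, 38, 33], [45, 33, 38, 24, 27], [45, 38, 33, 27, 24]]

45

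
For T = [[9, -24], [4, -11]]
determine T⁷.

tr T = -2 and det T = -3, so the characteristic polynomial is λ² − (-2)λ + (-3) with roots -3 and 1.
Eigenvectors give P = [[2, 3], [1, 1]] with P⁻¹ = [[-1, 3], [1, -2]], and T = P·diag(-3, 1)·P⁻¹.
Then T⁷ = P·diag(-2187, 1)·P⁻¹ = [[-4374, 3], [-2187, 1]] · [[-1, 3], [1, -2]] = [[4377, -13128], [2188, -6563]].

[[4377, -13128], [2188, -6563]]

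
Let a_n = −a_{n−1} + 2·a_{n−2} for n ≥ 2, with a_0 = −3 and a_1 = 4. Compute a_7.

298

With companion matrix B = [[−1, 2], [1, 0]], [a_n, a_{n−1}]ᵀ = B·[a_{n−1}, a_{n−2}]ᵀ, so [a_7, a_6]ᵀ = B⁶·[a_1, a_0]ᵀ.
B⁶ = [[43, −42], [−21, 22]], giving [a_7, a_6]ᵀ = [[298], [−150]].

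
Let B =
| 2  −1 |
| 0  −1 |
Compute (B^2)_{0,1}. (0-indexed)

−1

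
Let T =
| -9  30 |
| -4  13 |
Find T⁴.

[[-399, 1200], [-160, 481]]

tr T = 4 and det T = 3, so the characteristic polynomial is λ² − (4)λ + (3) with roots 3 and 1.
Eigenvectors give P = [[-5, -3], [-2, -1]] with P⁻¹ = [[1, -3], [-2, 5]], and T = P·diag(3, 1)·P⁻¹.
Then T⁴ = P·diag(81, 1)·P⁻¹ = [[-405, -3], [-162, -1]] · [[1, -3], [-2, 5]] = [[-399, 1200], [-160, 481]].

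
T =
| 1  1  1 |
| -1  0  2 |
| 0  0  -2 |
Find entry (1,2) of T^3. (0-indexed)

7

T^2 = [[0, 1, 1], [-1, -1, -5], [0, 0, 4]]
T^3 = [[-1, 0, 0], [0, -1, 7], [0, 0, -8]]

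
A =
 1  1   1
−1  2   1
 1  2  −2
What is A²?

[[1, 5, 0], [−2, 5, −1], [−3, 1, 7]]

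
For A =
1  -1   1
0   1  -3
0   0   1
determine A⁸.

[[1, -8, 92], [0, 1, -24], [0, 0, 1]]

A = I + N where N = [[0, -1, 1], [0, 0, -3], [0, 0, 0]] is strictly upper-triangular, so N³ = 0.
(I + N)⁸ = I + 8·N + 28·N² = [[1, -8, 92], [0, 1, -24], [0, 0, 1]].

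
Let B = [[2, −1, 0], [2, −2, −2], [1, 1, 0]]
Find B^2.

[[2, 0, 2], [−2, 0, 4], [4, −3, −2]]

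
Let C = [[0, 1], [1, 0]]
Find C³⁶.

C² = I (check: tr C = 0 and det C = -1), so C³⁶ = I since 36 is even.

[[1, 0], [0, 1]]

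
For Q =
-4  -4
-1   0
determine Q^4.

[[464, 384], [96, 80]]

Q^2 = [[20, 16], [4, 4]]
Q^3 = [[-96, -80], [-20, -16]]
Q^4 = [[464, 384], [96, 80]]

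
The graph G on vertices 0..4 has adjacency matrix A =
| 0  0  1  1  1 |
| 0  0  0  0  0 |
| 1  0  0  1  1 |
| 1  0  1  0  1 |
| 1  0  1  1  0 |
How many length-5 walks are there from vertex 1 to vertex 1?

The number of length-5 walks from vertex 1 to vertex 1 is entry (1,1) of A⁵, where A is the adjacency matrix.
A² = [[3, 0, 2, 2, 2], [0, 0, 0, 0, 0], [2, 0, 3, 2, 2], [2, 0, 2, 3, 2], [2, 0, 2, 2, 3]]
A³ = [[6, 0, 7, 7, 7], [0, 0, 0, 0, 0], [7, 0, 6, 7, 7], [7, 0, 7, 6, 7], [7, 0, 7, 7, 6]]
A⁴ = [[21, 0, 20, 20, 20], [0, 0, 0, 0, 0], [20, 0, 21, 20, 20], [20, 0, 20, 21, 20], [20, 0, 20, 20, 21]]
A⁵ = [[60, 0, 61, 61, 61], [0, 0, 0, 0, 0], [61, 0, 60, 61, 61], [61, 0, 61, 60, 61], [61, 0, 61, 61, 60]]

0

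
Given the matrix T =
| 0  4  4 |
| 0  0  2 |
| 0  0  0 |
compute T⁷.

[[0, 0, 0], [0, 0, 0], [0, 0, 0]]

T is strictly triangular, hence nilpotent: T³ = 0, so T⁷ = 0.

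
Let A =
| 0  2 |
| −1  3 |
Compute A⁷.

tr A = 3 and det A = 2, so the characteristic polynomial is λ² − (3)λ + (2) with roots 1 and 2.
Eigenvectors give P = [[2, 1], [1, 1]] with P⁻¹ = [[1, −1], [−1, 2]], and A = P·diag(1, 2)·P⁻¹.
Then A⁷ = P·diag(1, 128)·P⁻¹ = [[2, 128], [1, 128]] · [[1, −1], [−1, 2]] = [[−126, 254], [−127, 255]].

[[−126, 254], [−127, 255]]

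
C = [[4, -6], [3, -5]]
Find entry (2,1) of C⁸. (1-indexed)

-255

tr C = -1 and det C = -2, so the characteristic polynomial is λ² − (-1)λ + (-2) with roots -2 and 1.
Eigenvectors give P = [[1, -2], [1, -1]] with P⁻¹ = [[-1, 2], [-1, 1]], and C = P·diag(-2, 1)·P⁻¹.
Then C⁸ = P·diag(256, 1)·P⁻¹ = [[256, -2], [256, -1]] · [[-1, 2], [-1, 1]] = [[-254, 510], [-255, 511]].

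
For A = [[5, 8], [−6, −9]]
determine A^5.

[[725, 968], [−726, −969]]

tr A = −4 and det A = 3, so the characteristic polynomial is λ² − (−4)λ + (3) with roots −1 and −3.
Eigenvectors give P = [[4, −1], [−3, 1]] with P⁻¹ = [[1, 1], [3, 4]], and A = P·diag(−1, −3)·P⁻¹.
Then A^5 = P·diag(−1, −243)·P⁻¹ = [[−4, 243], [3, −243]] · [[1, 1], [3, 4]] = [[725, 968], [−726, −969]].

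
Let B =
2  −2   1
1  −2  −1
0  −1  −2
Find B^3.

[[3, −4, −1], [3, −11, −13], [2, −11, −15]]

B^2 = [[2, −1, 2], [0, 3, 5], [−1, 4, 5]]
B^3 = [[3, −4, −1], [3, −11, −13], [2, −11, −15]]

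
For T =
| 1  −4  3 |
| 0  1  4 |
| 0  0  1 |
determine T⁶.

[[1, −24, −222], [0, 1, 24], [0, 0, 1]]

T = I + N where N = [[0, −4, 3], [0, 0, 4], [0, 0, 0]] is strictly upper-triangular, so N³ = 0.
(I + N)⁶ = I + 6·N + 15·N² = [[1, −24, −222], [0, 1, 24], [0, 0, 1]].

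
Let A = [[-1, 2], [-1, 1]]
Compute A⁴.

A² = [[-1, 0], [0, -1]]
A³ = [[1, -2], [1, -1]]
A⁴ = [[1, 0], [0, 1]]

[[1, 0], [0, 1]]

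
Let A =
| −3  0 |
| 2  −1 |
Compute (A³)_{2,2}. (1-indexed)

A² = [[9, 0], [−8, 1]]
A³ = [[−27, 0], [26, −1]]

−1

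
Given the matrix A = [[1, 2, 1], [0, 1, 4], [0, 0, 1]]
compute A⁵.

[[1, 10, 85], [0, 1, 20], [0, 0, 1]]

A = I + N where N = [[0, 2, 1], [0, 0, 4], [0, 0, 0]] is strictly upper-triangular, so N³ = 0.
(I + N)⁵ = I + 5·N + 10·N² = [[1, 10, 85], [0, 1, 20], [0, 0, 1]].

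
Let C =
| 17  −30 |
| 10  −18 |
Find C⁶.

tr C = −1 and det C = −6, so the characteristic polynomial is λ² − (−1)λ + (−6) with roots −3 and 2.
Eigenvectors give P = [[3, −2], [2, −1]] with P⁻¹ = [[−1, 2], [−2, 3]], and C = P·diag(−3, 2)·P⁻¹.
Then C⁶ = P·diag(729, 64)·P⁻¹ = [[2187, −128], [1458, −64]] · [[−1, 2], [−2, 3]] = [[−1931, 3990], [−1330, 2724]].

[[−1931, 3990], [−1330, 2724]]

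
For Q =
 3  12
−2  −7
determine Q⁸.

[[−13119, −39360], [6560, 19681]]

tr Q = −4 and det Q = 3, so the characteristic polynomial is λ² − (−4)λ + (3) with roots −3 and −1.
Eigenvectors give P = [[−2, −3], [1, 1]] with P⁻¹ = [[1, 3], [−1, −2]], and Q = P·diag(−3, −1)·P⁻¹.
Then Q⁸ = P·diag(6561, 1)·P⁻¹ = [[−13122, −3], [6561, 1]] · [[1, 3], [−1, −2]] = [[−13119, −39360], [6560, 19681]].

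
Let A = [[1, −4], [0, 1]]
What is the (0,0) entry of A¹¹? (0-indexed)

1

A = I + N where N = [[0, −4], [0, 0]] is strictly upper-triangular, so N² = 0.
(I + N)¹¹ = I + 11·N = [[1, −44], [0, 1]].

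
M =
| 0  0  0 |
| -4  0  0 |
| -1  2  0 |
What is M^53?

[[0, 0, 0], [0, 0, 0], [0, 0, 0]]

M is strictly triangular, hence nilpotent: M^3 = 0, so M^53 = 0.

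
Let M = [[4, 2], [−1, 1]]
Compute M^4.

[[146, 130], [−65, −49]]

tr M = 5 and det M = 6, so the characteristic polynomial is λ² − (5)λ + (6) with roots 3 and 2.
Eigenvectors give P = [[−2, 1], [1, −1]] with P⁻¹ = [[−1, −1], [−1, −2]], and M = P·diag(3, 2)·P⁻¹.
Then M^4 = P·diag(81, 16)·P⁻¹ = [[−162, 16], [81, −16]] · [[−1, −1], [−1, −2]] = [[146, 130], [−65, −49]].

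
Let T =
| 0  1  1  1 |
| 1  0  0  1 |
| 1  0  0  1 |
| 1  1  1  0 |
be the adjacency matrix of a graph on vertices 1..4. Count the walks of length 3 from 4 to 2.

The number of length-3 walks from vertex 4 to vertex 2 is entry (4,2) of T³, where T is the adjacency matrix.
T² = [[3, 1, 1, 2], [1, 2, 2, 1], [1, 2, 2, 1], [2, 1, 1, 3]]
T³ = [[4, 5, 5, 5], [5, 2, 2, 5], [5, 2, 2, 5], [5, 5, 5, 4]]

5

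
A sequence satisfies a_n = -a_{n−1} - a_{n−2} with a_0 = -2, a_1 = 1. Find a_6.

With companion matrix M = [[-1, -1], [1, 0]], [a_n, a_{n−1}]ᵀ = M·[a_{n−1}, a_{n−2}]ᵀ, so [a_6, a_5]ᵀ = M^5·[a_1, a_0]ᵀ.
M^5 = [[0, 1], [-1, -1]], giving [a_6, a_5]ᵀ = [[-2], [1]].

-2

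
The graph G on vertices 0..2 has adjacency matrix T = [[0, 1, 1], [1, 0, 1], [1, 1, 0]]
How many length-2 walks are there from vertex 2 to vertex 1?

1

The number of length-2 walks from vertex 2 to vertex 1 is entry (2,1) of T², where T is the adjacency matrix.
T² = [[2, 1, 1], [1, 2, 1], [1, 1, 2]]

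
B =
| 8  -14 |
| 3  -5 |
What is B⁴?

tr B = 3 and det B = 2, so the characteristic polynomial is λ² − (3)λ + (2) with roots 2 and 1.
Eigenvectors give P = [[7, 2], [3, 1]] with P⁻¹ = [[1, -2], [-3, 7]], and B = P·diag(2, 1)·P⁻¹.
Then B⁴ = P·diag(16, 1)·P⁻¹ = [[112, 2], [48, 1]] · [[1, -2], [-3, 7]] = [[106, -210], [45, -89]].

[[106, -210], [45, -89]]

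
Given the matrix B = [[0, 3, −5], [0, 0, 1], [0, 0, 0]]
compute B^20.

[[0, 0, 0], [0, 0, 0], [0, 0, 0]]

B is strictly triangular, hence nilpotent: B^3 = 0, so B^20 = 0.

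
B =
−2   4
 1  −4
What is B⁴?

B² = [[8, −24], [−6, 20]]
B³ = [[−40, 128], [32, −104]]
B⁴ = [[208, −672], [−168, 544]]

[[208, −672], [−168, 544]]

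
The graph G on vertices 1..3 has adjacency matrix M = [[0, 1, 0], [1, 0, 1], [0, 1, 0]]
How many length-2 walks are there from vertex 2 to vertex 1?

The number of length-2 walks from vertex 2 to vertex 1 is entry (2,1) of M², where M is the adjacency matrix.
M² = [[1, 0, 1], [0, 2, 0], [1, 0, 1]]

0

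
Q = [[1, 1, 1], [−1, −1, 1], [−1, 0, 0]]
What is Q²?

[[−1, 0, 2], [−1, 0, −2], [−1, −1, −1]]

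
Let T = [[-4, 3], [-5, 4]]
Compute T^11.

[[-4, 3], [-5, 4]]

T² = I (check: tr T = 0 and det T = -1), so T^11 = T since 11 is odd.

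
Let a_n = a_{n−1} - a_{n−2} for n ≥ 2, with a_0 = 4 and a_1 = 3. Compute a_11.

With companion matrix C = [[1, -1], [1, 0]], [a_n, a_{n−1}]ᵀ = C·[a_{n−1}, a_{n−2}]ᵀ, so [a_11, a_10]ᵀ = C¹⁰·[a_1, a_0]ᵀ.
C¹⁰ = [[-1, 1], [-1, 0]], giving [a_11, a_10]ᵀ = [[1], [-3]].

1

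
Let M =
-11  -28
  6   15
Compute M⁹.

tr M = 4 and det M = 3, so the characteristic polynomial is λ² − (4)λ + (3) with roots 3 and 1.
Eigenvectors give P = [[-2, 7], [1, -3]] with P⁻¹ = [[3, 7], [1, 2]], and M = P·diag(3, 1)·P⁻¹.
Then M⁹ = P·diag(19683, 1)·P⁻¹ = [[-39366, 7], [19683, -3]] · [[3, 7], [1, 2]] = [[-118091, -275548], [59046, 137775]].

[[-118091, -275548], [59046, 137775]]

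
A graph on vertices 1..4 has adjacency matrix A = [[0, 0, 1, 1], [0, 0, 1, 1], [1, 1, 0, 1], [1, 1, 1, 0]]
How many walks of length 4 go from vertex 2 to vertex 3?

The number of length-4 walks from vertex 2 to vertex 3 is entry (2,3) of A⁴, where A is the adjacency matrix.
A² = [[2, 2, 1, 1], [2, 2, 1, 1], [1, 1, 3, 2], [1, 1, 2, 3]]
A³ = [[2, 2, 5, 5], [2, 2, 5, 5], [5, 5, 4, 5], [5, 5, 5, 4]]
A⁴ = [[10, 10, 9, 9], [10, 10, 9, 9], [9, 9, 15, 14], [9, 9, 14, 15]]

9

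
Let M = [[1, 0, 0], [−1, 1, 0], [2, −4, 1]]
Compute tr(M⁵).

3

M = I + N where N = [[0, 0, 0], [−1, 0, 0], [2, −4, 0]] is strictly lower-triangular, so N³ = 0.
(I + N)⁵ = I + 5·N + 10·N² = [[1, 0, 0], [−5, 1, 0], [50, −20, 1]].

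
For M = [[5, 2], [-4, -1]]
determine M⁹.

tr M = 4 and det M = 3, so the characteristic polynomial is λ² − (4)λ + (3) with roots 3 and 1.
Eigenvectors give P = [[-1, -1], [1, 2]] with P⁻¹ = [[-2, -1], [1, 1]], and M = P·diag(3, 1)·P⁻¹.
Then M⁹ = P·diag(19683, 1)·P⁻¹ = [[-19683, -1], [19683, 2]] · [[-2, -1], [1, 1]] = [[39365, 19682], [-39364, -19681]].

[[39365, 19682], [-39364, -19681]]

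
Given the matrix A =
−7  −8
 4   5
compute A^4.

[[161, 160], [−80, −79]]

tr A = −2 and det A = −3, so the characteristic polynomial is λ² − (−2)λ + (−3) with roots 1 and −3.
Eigenvectors give P = [[−1, 2], [1, −1]] with P⁻¹ = [[1, 2], [1, 1]], and A = P·diag(1, −3)·P⁻¹.
Then A^4 = P·diag(1, 81)·P⁻¹ = [[−1, 162], [1, −81]] · [[1, 2], [1, 1]] = [[161, 160], [−80, −79]].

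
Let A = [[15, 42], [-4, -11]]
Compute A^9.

tr A = 4 and det A = 3, so the characteristic polynomial is λ² − (4)λ + (3) with roots 1 and 3.
Eigenvectors give P = [[-3, 7], [1, -2]] with P⁻¹ = [[2, 7], [1, 3]], and A = P·diag(1, 3)·P⁻¹.
Then A^9 = P·diag(1, 19683)·P⁻¹ = [[-3, 137781], [1, -39366]] · [[2, 7], [1, 3]] = [[137775, 413322], [-39364, -118091]].

[[137775, 413322], [-39364, -118091]]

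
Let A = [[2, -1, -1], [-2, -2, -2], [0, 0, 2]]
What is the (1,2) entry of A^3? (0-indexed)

A^2 = [[6, 0, -2], [0, 6, 2], [0, 0, 4]]
A^3 = [[12, -6, -10], [-12, -12, -8], [0, 0, 8]]

-8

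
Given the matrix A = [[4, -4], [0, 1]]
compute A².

[[16, -20], [0, 1]]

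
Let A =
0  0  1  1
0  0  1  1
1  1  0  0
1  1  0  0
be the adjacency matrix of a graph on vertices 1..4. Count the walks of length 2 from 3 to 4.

2

The number of length-2 walks from vertex 3 to vertex 4 is entry (3,4) of A², where A is the adjacency matrix.
A² = [[2, 2, 0, 0], [2, 2, 0, 0], [0, 0, 2, 2], [0, 0, 2, 2]]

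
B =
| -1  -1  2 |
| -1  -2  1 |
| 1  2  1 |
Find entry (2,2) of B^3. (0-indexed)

B^2 = [[4, 7, -1], [4, 7, -3], [-2, -3, 5]]
B^3 = [[-12, -20, 14], [-14, -24, 12], [10, 18, -2]]

-2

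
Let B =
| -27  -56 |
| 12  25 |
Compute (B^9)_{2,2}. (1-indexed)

118105

tr B = -2 and det B = -3, so the characteristic polynomial is λ² − (-2)λ + (-3) with roots -3 and 1.
Eigenvectors give P = [[-7, 2], [3, -1]] with P⁻¹ = [[-1, -2], [-3, -7]], and B = P·diag(-3, 1)·P⁻¹.
Then B^9 = P·diag(-19683, 1)·P⁻¹ = [[137781, 2], [-59049, -1]] · [[-1, -2], [-3, -7]] = [[-137787, -275576], [59052, 118105]].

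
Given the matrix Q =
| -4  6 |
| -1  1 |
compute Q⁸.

tr Q = -3 and det Q = 2, so the characteristic polynomial is λ² − (-3)λ + (2) with roots -1 and -2.
Eigenvectors give P = [[2, -3], [1, -1]] with P⁻¹ = [[-1, 3], [-1, 2]], and Q = P·diag(-1, -2)·P⁻¹.
Then Q⁸ = P·diag(1, 256)·P⁻¹ = [[2, -768], [1, -256]] · [[-1, 3], [-1, 2]] = [[766, -1530], [255, -509]].

[[766, -1530], [255, -509]]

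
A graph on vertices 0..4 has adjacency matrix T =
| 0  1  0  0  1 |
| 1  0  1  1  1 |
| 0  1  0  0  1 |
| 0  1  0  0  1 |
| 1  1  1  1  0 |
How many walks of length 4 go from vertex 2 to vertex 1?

13

The number of length-4 walks from vertex 2 to vertex 1 is entry (2,1) of T⁴, where T is the adjacency matrix.
T² = [[2, 1, 2, 2, 1], [1, 4, 1, 1, 3], [2, 1, 2, 2, 1], [2, 1, 2, 2, 1], [1, 3, 1, 1, 4]]
T³ = [[2, 7, 2, 2, 7], [7, 6, 7, 7, 7], [2, 7, 2, 2, 7], [2, 7, 2, 2, 7], [7, 7, 7, 7, 6]]
T⁴ = [[14, 13, 14, 14, 13], [13, 28, 13, 13, 27], [14, 13, 14, 14, 13], [14, 13, 14, 14, 13], [13, 27, 13, 13, 28]]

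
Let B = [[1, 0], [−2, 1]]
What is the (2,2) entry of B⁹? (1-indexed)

1

B = I + N where N = [[0, 0], [−2, 0]] is strictly lower-triangular, so N² = 0.
(I + N)⁹ = I + 9·N = [[1, 0], [−18, 1]].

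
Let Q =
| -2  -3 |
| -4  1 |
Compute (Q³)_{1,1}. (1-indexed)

Q² = [[16, 3], [4, 13]]
Q³ = [[-44, -45], [-60, 1]]

-44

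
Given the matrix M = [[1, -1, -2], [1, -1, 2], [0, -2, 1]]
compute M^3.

[[4, 8, 2], [-4, 8, -10], [-2, 8, 1]]

M^2 = [[0, 4, -6], [0, -4, -2], [-2, 0, -3]]
M^3 = [[4, 8, 2], [-4, 8, -10], [-2, 8, 1]]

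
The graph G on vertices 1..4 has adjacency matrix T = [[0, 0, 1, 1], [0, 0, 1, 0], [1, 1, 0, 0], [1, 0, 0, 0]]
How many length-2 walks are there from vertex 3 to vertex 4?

The number of length-2 walks from vertex 3 to vertex 4 is entry (3,4) of T², where T is the adjacency matrix.
T² = [[2, 1, 0, 0], [1, 1, 0, 0], [0, 0, 2, 1], [0, 0, 1, 1]]

1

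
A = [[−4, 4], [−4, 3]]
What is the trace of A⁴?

17

A² = [[0, −4], [4, −7]]
A³ = [[16, −12], [12, −5]]
A⁴ = [[−16, 28], [−28, 33]]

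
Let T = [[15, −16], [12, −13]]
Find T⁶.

[[2913, −2912], [2184, −2183]]

tr T = 2 and det T = −3, so the characteristic polynomial is λ² − (2)λ + (−3) with roots −1 and 3.
Eigenvectors give P = [[1, −4], [1, −3]] with P⁻¹ = [[−3, 4], [−1, 1]], and T = P·diag(−1, 3)·P⁻¹.
Then T⁶ = P·diag(1, 729)·P⁻¹ = [[1, −2916], [1, −2187]] · [[−3, 4], [−1, 1]] = [[2913, −2912], [2184, −2183]].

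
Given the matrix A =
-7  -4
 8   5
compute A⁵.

[[-487, -244], [488, 245]]

tr A = -2 and det A = -3, so the characteristic polynomial is λ² − (-2)λ + (-3) with roots 1 and -3.
Eigenvectors give P = [[-1, -1], [2, 1]] with P⁻¹ = [[1, 1], [-2, -1]], and A = P·diag(1, -3)·P⁻¹.
Then A⁵ = P·diag(1, -243)·P⁻¹ = [[-1, 243], [2, -243]] · [[1, 1], [-2, -1]] = [[-487, -244], [488, 245]].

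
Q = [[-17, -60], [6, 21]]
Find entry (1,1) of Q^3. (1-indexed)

tr Q = 4 and det Q = 3, so the characteristic polynomial is λ² − (4)λ + (3) with roots 3 and 1.
Eigenvectors give P = [[-3, 10], [1, -3]] with P⁻¹ = [[3, 10], [1, 3]], and Q = P·diag(3, 1)·P⁻¹.
Then Q^3 = P·diag(27, 1)·P⁻¹ = [[-81, 10], [27, -3]] · [[3, 10], [1, 3]] = [[-233, -780], [78, 261]].

-233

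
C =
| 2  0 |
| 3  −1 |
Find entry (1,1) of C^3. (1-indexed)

8

tr C = 1 and det C = −2, so the characteristic polynomial is λ² − (1)λ + (−2) with roots −1 and 2.
Eigenvectors give P = [[0, −1], [1, −1]] with P⁻¹ = [[−1, 1], [−1, 0]], and C = P·diag(−1, 2)·P⁻¹.
Then C^3 = P·diag(−1, 8)·P⁻¹ = [[0, −8], [−1, −8]] · [[−1, 1], [−1, 0]] = [[8, 0], [9, −1]].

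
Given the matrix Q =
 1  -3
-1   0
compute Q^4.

[[19, -21], [-7, 12]]

Q^2 = [[4, -3], [-1, 3]]
Q^3 = [[7, -12], [-4, 3]]
Q^4 = [[19, -21], [-7, 12]]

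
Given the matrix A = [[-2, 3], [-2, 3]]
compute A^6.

A² = A (a projection; rank 1, trace 1), so A^6 = A.

[[-2, 3], [-2, 3]]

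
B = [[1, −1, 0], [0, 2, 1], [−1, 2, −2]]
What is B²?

[[1, −3, −1], [−1, 6, 0], [1, 1, 6]]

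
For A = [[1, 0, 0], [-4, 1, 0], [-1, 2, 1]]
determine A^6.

A = I + N where N = [[0, 0, 0], [-4, 0, 0], [-1, 2, 0]] is strictly lower-triangular, so N^3 = 0.
(I + N)^6 = I + 6·N + 15·N^2 = [[1, 0, 0], [-24, 1, 0], [-126, 12, 1]].

[[1, 0, 0], [-24, 1, 0], [-126, 12, 1]]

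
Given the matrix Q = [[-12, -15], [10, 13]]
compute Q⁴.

tr Q = 1 and det Q = -6, so the characteristic polynomial is λ² − (1)λ + (-6) with roots -2 and 3.
Eigenvectors give P = [[3, -1], [-2, 1]] with P⁻¹ = [[1, 1], [2, 3]], and Q = P·diag(-2, 3)·P⁻¹.
Then Q⁴ = P·diag(16, 81)·P⁻¹ = [[48, -81], [-32, 81]] · [[1, 1], [2, 3]] = [[-114, -195], [130, 211]].

[[-114, -195], [130, 211]]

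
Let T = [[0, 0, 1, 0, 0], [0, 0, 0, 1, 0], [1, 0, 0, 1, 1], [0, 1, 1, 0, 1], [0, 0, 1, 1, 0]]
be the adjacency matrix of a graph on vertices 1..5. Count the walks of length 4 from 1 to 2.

1

The number of length-4 walks from vertex 1 to vertex 2 is entry (1,2) of T⁴, where T is the adjacency matrix.
T² = [[1, 0, 0, 1, 1], [0, 1, 1, 0, 1], [0, 1, 3, 1, 1], [1, 0, 1, 3, 1], [1, 1, 1, 1, 2]]
T³ = [[0, 1, 3, 1, 1], [1, 0, 1, 3, 1], [3, 1, 2, 5, 4], [1, 3, 5, 2, 4], [1, 1, 4, 4, 2]]
T⁴ = [[3, 1, 2, 5, 4], [1, 3, 5, 2, 4], [2, 5, 12, 7, 7], [5, 2, 7, 12, 7], [4, 4, 7, 7, 8]]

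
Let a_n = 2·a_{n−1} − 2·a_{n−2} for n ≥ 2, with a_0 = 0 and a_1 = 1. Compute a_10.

32

With companion matrix T = [[2, −2], [1, 0]], [a_n, a_{n−1}]ᵀ = T·[a_{n−1}, a_{n−2}]ᵀ, so [a_10, a_9]ᵀ = T⁹·[a_1, a_0]ᵀ.
T⁹ = [[32, −32], [16, 0]], giving [a_10, a_9]ᵀ = [[32], [16]].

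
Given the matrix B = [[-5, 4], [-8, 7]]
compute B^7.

[[-2189, 2188], [-4376, 4375]]

tr B = 2 and det B = -3, so the characteristic polynomial is λ² − (2)λ + (-3) with roots -1 and 3.
Eigenvectors give P = [[-1, -1], [-1, -2]] with P⁻¹ = [[-2, 1], [1, -1]], and B = P·diag(-1, 3)·P⁻¹.
Then B^7 = P·diag(-1, 2187)·P⁻¹ = [[1, -2187], [1, -4374]] · [[-2, 1], [1, -1]] = [[-2189, 2188], [-4376, 4375]].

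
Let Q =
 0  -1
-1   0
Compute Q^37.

[[0, -1], [-1, 0]]

Q² = I (check: tr Q = 0 and det Q = -1), so Q^37 = Q since 37 is odd.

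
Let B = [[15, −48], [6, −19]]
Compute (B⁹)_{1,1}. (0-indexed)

−177139

tr B = −4 and det B = 3, so the characteristic polynomial is λ² − (−4)λ + (3) with roots −3 and −1.
Eigenvectors give P = [[−8, 3], [−3, 1]] with P⁻¹ = [[1, −3], [3, −8]], and B = P·diag(−3, −1)·P⁻¹.
Then B⁹ = P·diag(−19683, −1)·P⁻¹ = [[157464, −3], [59049, −1]] · [[1, −3], [3, −8]] = [[157455, −472368], [59046, −177139]].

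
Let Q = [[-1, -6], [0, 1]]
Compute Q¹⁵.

Q² = I (check: tr Q = 0 and det Q = -1), so Q¹⁵ = Q since 15 is odd.

[[-1, -6], [0, 1]]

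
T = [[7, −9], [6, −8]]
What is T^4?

tr T = −1 and det T = −2, so the characteristic polynomial is λ² − (−1)λ + (−2) with roots 1 and −2.
Eigenvectors give P = [[3, 1], [2, 1]] with P⁻¹ = [[1, −1], [−2, 3]], and T = P·diag(1, −2)·P⁻¹.
Then T^4 = P·diag(1, 16)·P⁻¹ = [[3, 16], [2, 16]] · [[1, −1], [−2, 3]] = [[−29, 45], [−30, 46]].

[[−29, 45], [−30, 46]]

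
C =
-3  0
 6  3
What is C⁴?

tr C = 0 and det C = -9, so the characteristic polynomial is λ² − (0)λ + (-9) with roots 3 and -3.
Eigenvectors give P = [[0, -1], [1, 1]] with P⁻¹ = [[1, 1], [-1, 0]], and C = P·diag(3, -3)·P⁻¹.
Then C⁴ = P·diag(81, 81)·P⁻¹ = [[0, -81], [81, 81]] · [[1, 1], [-1, 0]] = [[81, 0], [0, 81]].

[[81, 0], [0, 81]]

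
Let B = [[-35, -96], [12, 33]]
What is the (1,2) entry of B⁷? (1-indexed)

tr B = -2 and det B = -3, so the characteristic polynomial is λ² − (-2)λ + (-3) with roots -3 and 1.
Eigenvectors give P = [[-3, -8], [1, 3]] with P⁻¹ = [[-3, -8], [1, 3]], and B = P·diag(-3, 1)·P⁻¹.
Then B⁷ = P·diag(-2187, 1)·P⁻¹ = [[6561, -8], [-2187, 3]] · [[-3, -8], [1, 3]] = [[-19691, -52512], [6564, 17505]].

-52512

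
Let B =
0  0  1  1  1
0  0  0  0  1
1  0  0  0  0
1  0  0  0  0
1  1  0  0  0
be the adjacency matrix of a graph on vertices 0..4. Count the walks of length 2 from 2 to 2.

The number of length-2 walks from vertex 2 to vertex 2 is entry (2,2) of B², where B is the adjacency matrix.
B² = [[3, 1, 0, 0, 0], [1, 1, 0, 0, 0], [0, 0, 1, 1, 1], [0, 0, 1, 1, 1], [0, 0, 1, 1, 2]]

1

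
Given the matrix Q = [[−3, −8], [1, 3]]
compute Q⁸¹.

[[−3, −8], [1, 3]]

Q² = I (check: tr Q = 0 and det Q = −1), so Q⁸¹ = Q since 81 is odd.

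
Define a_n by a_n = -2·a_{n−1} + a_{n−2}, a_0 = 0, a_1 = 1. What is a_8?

-408

With companion matrix Q = [[-2, 1], [1, 0]], [a_n, a_{n−1}]ᵀ = Q·[a_{n−1}, a_{n−2}]ᵀ, so [a_8, a_7]ᵀ = Q⁷·[a_1, a_0]ᵀ.
Q⁷ = [[-408, 169], [169, -70]], giving [a_8, a_7]ᵀ = [[-408], [169]].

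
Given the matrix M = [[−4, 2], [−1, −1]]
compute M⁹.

[[−38854, 38342], [−19171, 18659]]

tr M = −5 and det M = 6, so the characteristic polynomial is λ² − (−5)λ + (6) with roots −3 and −2.
Eigenvectors give P = [[2, 1], [1, 1]] with P⁻¹ = [[1, −1], [−1, 2]], and M = P·diag(−3, −2)·P⁻¹.
Then M⁹ = P·diag(−19683, −512)·P⁻¹ = [[−39366, −512], [−19683, −512]] · [[1, −1], [−1, 2]] = [[−38854, 38342], [−19171, 18659]].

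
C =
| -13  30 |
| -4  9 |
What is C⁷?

[[-13117, 32790], [-4372, 10929]]

tr C = -4 and det C = 3, so the characteristic polynomial is λ² − (-4)λ + (3) with roots -3 and -1.
Eigenvectors give P = [[-3, -5], [-1, -2]] with P⁻¹ = [[-2, 5], [1, -3]], and C = P·diag(-3, -1)·P⁻¹.
Then C⁷ = P·diag(-2187, -1)·P⁻¹ = [[6561, 5], [2187, 2]] · [[-2, 5], [1, -3]] = [[-13117, 32790], [-4372, 10929]].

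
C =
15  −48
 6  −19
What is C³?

tr C = −4 and det C = 3, so the characteristic polynomial is λ² − (−4)λ + (3) with roots −3 and −1.
Eigenvectors give P = [[−8, 3], [−3, 1]] with P⁻¹ = [[1, −3], [3, −8]], and C = P·diag(−3, −1)·P⁻¹.
Then C³ = P·diag(−27, −1)·P⁻¹ = [[216, −3], [81, −1]] · [[1, −3], [3, −8]] = [[207, −624], [78, −235]].

[[207, −624], [78, −235]]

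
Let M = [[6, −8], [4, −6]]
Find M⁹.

tr M = 0 and det M = −4, so the characteristic polynomial is λ² − (0)λ + (−4) with roots −2 and 2.
Eigenvectors give P = [[−1, 2], [−1, 1]] with P⁻¹ = [[1, −2], [1, −1]], and M = P·diag(−2, 2)·P⁻¹.
Then M⁹ = P·diag(−512, 512)·P⁻¹ = [[512, 1024], [512, 512]] · [[1, −2], [1, −1]] = [[1536, −2048], [1024, −1536]].

[[1536, −2048], [1024, −1536]]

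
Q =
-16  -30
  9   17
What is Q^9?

tr Q = 1 and det Q = -2, so the characteristic polynomial is λ² − (1)λ + (-2) with roots 2 and -1.
Eigenvectors give P = [[-5, -2], [3, 1]] with P⁻¹ = [[1, 2], [-3, -5]], and Q = P·diag(2, -1)·P⁻¹.
Then Q^9 = P·diag(512, -1)·P⁻¹ = [[-2560, 2], [1536, -1]] · [[1, 2], [-3, -5]] = [[-2566, -5130], [1539, 3077]].

[[-2566, -5130], [1539, 3077]]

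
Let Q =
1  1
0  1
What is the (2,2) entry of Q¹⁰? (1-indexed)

1

Q = I + N where N = [[0, 1], [0, 0]] is strictly upper-triangular, so N² = 0.
(I + N)¹⁰ = I + 10·N = [[1, 10], [0, 1]].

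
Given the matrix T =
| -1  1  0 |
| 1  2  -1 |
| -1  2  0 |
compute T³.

T² = [[2, 1, -1], [2, 3, -2], [3, 3, -2]]
T³ = [[0, 2, -1], [3, 4, -3], [2, 5, -3]]

[[0, 2, -1], [3, 4, -3], [2, 5, -3]]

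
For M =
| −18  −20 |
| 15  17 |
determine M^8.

tr M = −1 and det M = −6, so the characteristic polynomial is λ² − (−1)λ + (−6) with roots 2 and −3.
Eigenvectors give P = [[−1, 4], [1, −3]] with P⁻¹ = [[3, 4], [1, 1]], and M = P·diag(2, −3)·P⁻¹.
Then M^8 = P·diag(256, 6561)·P⁻¹ = [[−256, 26244], [256, −19683]] · [[3, 4], [1, 1]] = [[25476, 25220], [−18915, −18659]].

[[25476, 25220], [−18915, −18659]]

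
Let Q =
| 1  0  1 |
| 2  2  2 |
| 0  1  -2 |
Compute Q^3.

Q^2 = [[1, 1, -1], [6, 6, 2], [2, 0, 6]]
Q^3 = [[3, 1, 5], [18, 14, 14], [2, 6, -10]]

[[3, 1, 5], [18, 14, 14], [2, 6, -10]]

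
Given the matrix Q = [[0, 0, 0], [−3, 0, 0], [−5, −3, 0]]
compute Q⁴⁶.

[[0, 0, 0], [0, 0, 0], [0, 0, 0]]

Q is strictly triangular, hence nilpotent: Q³ = 0, so Q⁴⁶ = 0.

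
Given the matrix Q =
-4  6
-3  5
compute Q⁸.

[[-254, 510], [-255, 511]]

tr Q = 1 and det Q = -2, so the characteristic polynomial is λ² − (1)λ + (-2) with roots -1 and 2.
Eigenvectors give P = [[2, -1], [1, -1]] with P⁻¹ = [[1, -1], [1, -2]], and Q = P·diag(-1, 2)·P⁻¹.
Then Q⁸ = P·diag(1, 256)·P⁻¹ = [[2, -256], [1, -256]] · [[1, -1], [1, -2]] = [[-254, 510], [-255, 511]].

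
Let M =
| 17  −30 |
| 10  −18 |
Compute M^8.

tr M = −1 and det M = −6, so the characteristic polynomial is λ² − (−1)λ + (−6) with roots 2 and −3.
Eigenvectors give P = [[2, −3], [1, −2]] with P⁻¹ = [[2, −3], [1, −2]], and M = P·diag(2, −3)·P⁻¹.
Then M^8 = P·diag(256, 6561)·P⁻¹ = [[512, −19683], [256, −13122]] · [[2, −3], [1, −2]] = [[−18659, 37830], [−12610, 25476]].

[[−18659, 37830], [−12610, 25476]]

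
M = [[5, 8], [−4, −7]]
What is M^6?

[[−727, −1456], [728, 1457]]

tr M = −2 and det M = −3, so the characteristic polynomial is λ² − (−2)λ + (−3) with roots −3 and 1.
Eigenvectors give P = [[−1, −2], [1, 1]] with P⁻¹ = [[1, 2], [−1, −1]], and M = P·diag(−3, 1)·P⁻¹.
Then M^6 = P·diag(729, 1)·P⁻¹ = [[−729, −2], [729, 1]] · [[1, 2], [−1, −1]] = [[−727, −1456], [728, 1457]].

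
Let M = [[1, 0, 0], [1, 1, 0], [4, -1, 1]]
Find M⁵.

[[1, 0, 0], [5, 1, 0], [10, -5, 1]]

M = I + N where N = [[0, 0, 0], [1, 0, 0], [4, -1, 0]] is strictly lower-triangular, so N³ = 0.
(I + N)⁵ = I + 5·N + 10·N² = [[1, 0, 0], [5, 1, 0], [10, -5, 1]].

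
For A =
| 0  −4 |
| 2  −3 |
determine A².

[[−8, 12], [−6, 1]]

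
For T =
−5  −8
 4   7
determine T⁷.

tr T = 2 and det T = −3, so the characteristic polynomial is λ² − (2)λ + (−3) with roots −1 and 3.
Eigenvectors give P = [[2, −1], [−1, 1]] with P⁻¹ = [[1, 1], [1, 2]], and T = P·diag(−1, 3)·P⁻¹.
Then T⁷ = P·diag(−1, 2187)·P⁻¹ = [[−2, −2187], [1, 2187]] · [[1, 1], [1, 2]] = [[−2189, −4376], [2188, 4375]].

[[−2189, −4376], [2188, 4375]]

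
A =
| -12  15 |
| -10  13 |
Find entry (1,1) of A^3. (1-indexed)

-78

tr A = 1 and det A = -6, so the characteristic polynomial is λ² − (1)λ + (-6) with roots -2 and 3.
Eigenvectors give P = [[3, 1], [2, 1]] with P⁻¹ = [[1, -1], [-2, 3]], and A = P·diag(-2, 3)·P⁻¹.
Then A^3 = P·diag(-8, 27)·P⁻¹ = [[-24, 27], [-16, 27]] · [[1, -1], [-2, 3]] = [[-78, 105], [-70, 97]].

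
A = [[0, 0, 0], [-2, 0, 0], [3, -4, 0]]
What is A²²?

[[0, 0, 0], [0, 0, 0], [0, 0, 0]]

A is strictly triangular, hence nilpotent: A³ = 0, so A²² = 0.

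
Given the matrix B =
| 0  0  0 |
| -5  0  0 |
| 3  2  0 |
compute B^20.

[[0, 0, 0], [0, 0, 0], [0, 0, 0]]

B is strictly triangular, hence nilpotent: B^3 = 0, so B^20 = 0.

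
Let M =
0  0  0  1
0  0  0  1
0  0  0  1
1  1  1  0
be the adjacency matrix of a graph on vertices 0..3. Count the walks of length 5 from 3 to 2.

The number of length-5 walks from vertex 3 to vertex 2 is entry (3,2) of M⁵, where M is the adjacency matrix.
M² = [[1, 1, 1, 0], [1, 1, 1, 0], [1, 1, 1, 0], [0, 0, 0, 3]]
M³ = [[0, 0, 0, 3], [0, 0, 0, 3], [0, 0, 0, 3], [3, 3, 3, 0]]
M⁴ = [[3, 3, 3, 0], [3, 3, 3, 0], [3, 3, 3, 0], [0, 0, 0, 9]]
M⁵ = [[0, 0, 0, 9], [0, 0, 0, 9], [0, 0, 0, 9], [9, 9, 9, 0]]

9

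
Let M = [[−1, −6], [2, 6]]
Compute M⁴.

tr M = 5 and det M = 6, so the characteristic polynomial is λ² − (5)λ + (6) with roots 3 and 2.
Eigenvectors give P = [[3, 2], [−2, −1]] with P⁻¹ = [[−1, −2], [2, 3]], and M = P·diag(3, 2)·P⁻¹.
Then M⁴ = P·diag(81, 16)·P⁻¹ = [[243, 32], [−162, −16]] · [[−1, −2], [2, 3]] = [[−179, −390], [130, 276]].

[[−179, −390], [130, 276]]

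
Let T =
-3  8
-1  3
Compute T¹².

T² = I (check: tr T = 0 and det T = -1), so T¹² = I since 12 is even.

[[1, 0], [0, 1]]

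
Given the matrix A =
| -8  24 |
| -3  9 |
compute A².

[[-8, 24], [-3, 9]]

A² = A (a projection; rank 1, trace 1), so A² = A.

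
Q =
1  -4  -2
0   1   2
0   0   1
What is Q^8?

Q = I + N where N = [[0, -4, -2], [0, 0, 2], [0, 0, 0]] is strictly upper-triangular, so N^3 = 0.
(I + N)^8 = I + 8·N + 28·N^2 = [[1, -32, -240], [0, 1, 16], [0, 0, 1]].

[[1, -32, -240], [0, 1, 16], [0, 0, 1]]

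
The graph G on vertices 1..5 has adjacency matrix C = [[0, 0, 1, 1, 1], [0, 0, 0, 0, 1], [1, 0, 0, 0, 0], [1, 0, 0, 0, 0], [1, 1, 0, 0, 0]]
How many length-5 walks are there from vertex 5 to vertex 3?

0

The number of length-5 walks from vertex 5 to vertex 3 is entry (5,3) of C⁵, where C is the adjacency matrix.
C² = [[3, 1, 0, 0, 0], [1, 1, 0, 0, 0], [0, 0, 1, 1, 1], [0, 0, 1, 1, 1], [0, 0, 1, 1, 2]]
C³ = [[0, 0, 3, 3, 4], [0, 0, 1, 1, 2], [3, 1, 0, 0, 0], [3, 1, 0, 0, 0], [4, 2, 0, 0, 0]]
C⁴ = [[10, 4, 0, 0, 0], [4, 2, 0, 0, 0], [0, 0, 3, 3, 4], [0, 0, 3, 3, 4], [0, 0, 4, 4, 6]]
C⁵ = [[0, 0, 10, 10, 14], [0, 0, 4, 4, 6], [10, 4, 0, 0, 0], [10, 4, 0, 0, 0], [14, 6, 0, 0, 0]]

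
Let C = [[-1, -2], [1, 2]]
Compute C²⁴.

[[-1, -2], [1, 2]]

C² = C (a projection; rank 1, trace 1), so C²⁴ = C.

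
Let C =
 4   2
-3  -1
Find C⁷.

[[382, 254], [-381, -253]]

tr C = 3 and det C = 2, so the characteristic polynomial is λ² − (3)λ + (2) with roots 1 and 2.
Eigenvectors give P = [[-2, -1], [3, 1]] with P⁻¹ = [[1, 1], [-3, -2]], and C = P·diag(1, 2)·P⁻¹.
Then C⁷ = P·diag(1, 128)·P⁻¹ = [[-2, -128], [3, 128]] · [[1, 1], [-3, -2]] = [[382, 254], [-381, -253]].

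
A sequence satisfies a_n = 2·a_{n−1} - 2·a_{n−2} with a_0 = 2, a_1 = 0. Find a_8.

With companion matrix T = [[2, -2], [1, 0]], [a_n, a_{n−1}]ᵀ = T·[a_{n−1}, a_{n−2}]ᵀ, so [a_8, a_7]ᵀ = T^7·[a_1, a_0]ᵀ.
T^7 = [[0, 16], [-8, 16]], giving [a_8, a_7]ᵀ = [[32], [32]].

32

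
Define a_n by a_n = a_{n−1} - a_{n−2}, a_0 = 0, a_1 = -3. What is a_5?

With companion matrix M = [[1, -1], [1, 0]], [a_n, a_{n−1}]ᵀ = M·[a_{n−1}, a_{n−2}]ᵀ, so [a_5, a_4]ᵀ = M^4·[a_1, a_0]ᵀ.
M^4 = [[-1, 1], [-1, 0]], giving [a_5, a_4]ᵀ = [[3], [3]].

3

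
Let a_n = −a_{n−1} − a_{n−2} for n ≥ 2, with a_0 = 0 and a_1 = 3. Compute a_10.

With companion matrix T = [[−1, −1], [1, 0]], [a_n, a_{n−1}]ᵀ = T·[a_{n−1}, a_{n−2}]ᵀ, so [a_10, a_9]ᵀ = T⁹·[a_1, a_0]ᵀ.
T⁹ = [[1, 0], [0, 1]], giving [a_10, a_9]ᵀ = [[3], [0]].

3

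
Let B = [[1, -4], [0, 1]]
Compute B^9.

B = I + N where N = [[0, -4], [0, 0]] is strictly upper-triangular, so N^2 = 0.
(I + N)^9 = I + 9·N = [[1, -36], [0, 1]].

[[1, -36], [0, 1]]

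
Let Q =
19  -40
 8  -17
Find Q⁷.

[[10939, -21880], [4376, -8753]]

tr Q = 2 and det Q = -3, so the characteristic polynomial is λ² − (2)λ + (-3) with roots -1 and 3.
Eigenvectors give P = [[2, 5], [1, 2]] with P⁻¹ = [[-2, 5], [1, -2]], and Q = P·diag(-1, 3)·P⁻¹.
Then Q⁷ = P·diag(-1, 2187)·P⁻¹ = [[-2, 10935], [-1, 4374]] · [[-2, 5], [1, -2]] = [[10939, -21880], [4376, -8753]].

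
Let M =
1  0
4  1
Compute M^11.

M = I + N where N = [[0, 0], [4, 0]] is strictly lower-triangular, so N^2 = 0.
(I + N)^11 = I + 11·N = [[1, 0], [44, 1]].

[[1, 0], [44, 1]]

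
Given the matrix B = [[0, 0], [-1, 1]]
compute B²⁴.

B² = B (a projection; rank 1, trace 1), so B²⁴ = B.

[[0, 0], [-1, 1]]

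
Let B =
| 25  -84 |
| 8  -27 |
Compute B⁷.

[[13129, -45948], [4376, -15315]]

tr B = -2 and det B = -3, so the characteristic polynomial is λ² − (-2)λ + (-3) with roots 1 and -3.
Eigenvectors give P = [[7, 3], [2, 1]] with P⁻¹ = [[1, -3], [-2, 7]], and B = P·diag(1, -3)·P⁻¹.
Then B⁷ = P·diag(1, -2187)·P⁻¹ = [[7, -6561], [2, -2187]] · [[1, -3], [-2, 7]] = [[13129, -45948], [4376, -15315]].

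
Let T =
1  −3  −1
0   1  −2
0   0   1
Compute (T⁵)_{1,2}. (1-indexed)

−15

T = I + N where N = [[0, −3, −1], [0, 0, −2], [0, 0, 0]] is strictly upper-triangular, so N³ = 0.
(I + N)⁵ = I + 5·N + 10·N² = [[1, −15, 55], [0, 1, −10], [0, 0, 1]].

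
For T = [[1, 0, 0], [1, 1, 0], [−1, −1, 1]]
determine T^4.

T = I + N where N = [[0, 0, 0], [1, 0, 0], [−1, −1, 0]] is strictly lower-triangular, so N^3 = 0.
(I + N)^4 = I + 4·N + 6·N^2 = [[1, 0, 0], [4, 1, 0], [−10, −4, 1]].

[[1, 0, 0], [4, 1, 0], [−10, −4, 1]]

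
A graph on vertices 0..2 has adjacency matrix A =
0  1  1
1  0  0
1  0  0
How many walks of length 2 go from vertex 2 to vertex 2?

The number of length-2 walks from vertex 2 to vertex 2 is entry (2,2) of A², where A is the adjacency matrix.
A² = [[2, 0, 0], [0, 1, 1], [0, 1, 1]]

1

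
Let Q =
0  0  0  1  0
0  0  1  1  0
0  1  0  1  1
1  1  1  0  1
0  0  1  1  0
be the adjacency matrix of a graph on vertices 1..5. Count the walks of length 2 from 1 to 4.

The number of length-2 walks from vertex 1 to vertex 4 is entry (1,4) of Q^2, where Q is the adjacency matrix.
Q^2 = [[1, 1, 1, 0, 1], [1, 2, 1, 1, 2], [1, 1, 3, 2, 1], [0, 1, 2, 4, 1], [1, 2, 1, 1, 2]]

0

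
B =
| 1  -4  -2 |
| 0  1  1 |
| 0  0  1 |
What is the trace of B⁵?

B = I + N where N = [[0, -4, -2], [0, 0, 1], [0, 0, 0]] is strictly upper-triangular, so N³ = 0.
(I + N)⁵ = I + 5·N + 10·N² = [[1, -20, -50], [0, 1, 5], [0, 0, 1]].

3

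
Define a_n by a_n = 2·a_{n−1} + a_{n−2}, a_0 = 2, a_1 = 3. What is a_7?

647

With companion matrix B = [[2, 1], [1, 0]], [a_n, a_{n−1}]ᵀ = B·[a_{n−1}, a_{n−2}]ᵀ, so [a_7, a_6]ᵀ = B^6·[a_1, a_0]ᵀ.
B^6 = [[169, 70], [70, 29]], giving [a_7, a_6]ᵀ = [[647], [268]].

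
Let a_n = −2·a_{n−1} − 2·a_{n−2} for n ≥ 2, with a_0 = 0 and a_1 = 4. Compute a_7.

−32

With companion matrix C = [[−2, −2], [1, 0]], [a_n, a_{n−1}]ᵀ = C·[a_{n−1}, a_{n−2}]ᵀ, so [a_7, a_6]ᵀ = C^6·[a_1, a_0]ᵀ.
C^6 = [[−8, −16], [8, 8]], giving [a_7, a_6]ᵀ = [[−32], [32]].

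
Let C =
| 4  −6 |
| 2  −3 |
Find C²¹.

C² = C (a projection; rank 1, trace 1), so C²¹ = C.

[[4, −6], [2, −3]]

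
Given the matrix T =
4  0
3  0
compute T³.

T² = [[16, 0], [12, 0]]
T³ = [[64, 0], [48, 0]]

[[64, 0], [48, 0]]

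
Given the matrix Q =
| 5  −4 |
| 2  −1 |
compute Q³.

tr Q = 4 and det Q = 3, so the characteristic polynomial is λ² − (4)λ + (3) with roots 1 and 3.
Eigenvectors give P = [[−1, 2], [−1, 1]] with P⁻¹ = [[1, −2], [1, −1]], and Q = P·diag(1, 3)·P⁻¹.
Then Q³ = P·diag(1, 27)·P⁻¹ = [[−1, 54], [−1, 27]] · [[1, −2], [1, −1]] = [[53, −52], [26, −25]].

[[53, −52], [26, −25]]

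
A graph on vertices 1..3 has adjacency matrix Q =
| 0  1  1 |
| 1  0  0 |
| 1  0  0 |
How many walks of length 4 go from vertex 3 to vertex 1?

The number of length-4 walks from vertex 3 to vertex 1 is entry (3,1) of Q^4, where Q is the adjacency matrix.
Q^2 = [[2, 0, 0], [0, 1, 1], [0, 1, 1]]
Q^3 = [[0, 2, 2], [2, 0, 0], [2, 0, 0]]
Q^4 = [[4, 0, 0], [0, 2, 2], [0, 2, 2]]

0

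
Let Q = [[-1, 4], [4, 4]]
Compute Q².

[[17, 12], [12, 32]]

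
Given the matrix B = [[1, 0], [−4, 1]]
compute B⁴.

B = I + N where N = [[0, 0], [−4, 0]] is strictly lower-triangular, so N² = 0.
(I + N)⁴ = I + 4·N = [[1, 0], [−16, 1]].

[[1, 0], [−16, 1]]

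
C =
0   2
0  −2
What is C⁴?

[[0, −16], [0, 16]]

C² = [[0, −4], [0, 4]]
C³ = [[0, 8], [0, −8]]
C⁴ = [[0, −16], [0, 16]]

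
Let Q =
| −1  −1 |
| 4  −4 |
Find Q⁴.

Q² = [[−3, 5], [−20, 12]]
Q³ = [[23, −17], [68, −28]]
Q⁴ = [[−91, 45], [−180, 44]]

[[−91, 45], [−180, 44]]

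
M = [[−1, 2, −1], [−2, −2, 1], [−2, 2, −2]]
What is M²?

[[−1, −8, 5], [4, 2, −2], [2, −12, 8]]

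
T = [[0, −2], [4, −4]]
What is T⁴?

T² = [[−8, 8], [−16, 8]]
T³ = [[32, −16], [32, 0]]
T⁴ = [[−64, 0], [0, −64]]

[[−64, 0], [0, −64]]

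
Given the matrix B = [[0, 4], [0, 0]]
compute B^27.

[[0, 0], [0, 0]]

B is strictly triangular, hence nilpotent: B^2 = 0, so B^27 = 0.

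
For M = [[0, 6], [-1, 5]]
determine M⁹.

tr M = 5 and det M = 6, so the characteristic polynomial is λ² − (5)λ + (6) with roots 3 and 2.
Eigenvectors give P = [[2, 3], [1, 1]] with P⁻¹ = [[-1, 3], [1, -2]], and M = P·diag(3, 2)·P⁻¹.
Then M⁹ = P·diag(19683, 512)·P⁻¹ = [[39366, 1536], [19683, 512]] · [[-1, 3], [1, -2]] = [[-37830, 115026], [-19171, 58025]].

[[-37830, 115026], [-19171, 58025]]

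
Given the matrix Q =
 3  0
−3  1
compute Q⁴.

Q² = [[9, 0], [−12, 1]]
Q³ = [[27, 0], [−39, 1]]
Q⁴ = [[81, 0], [−120, 1]]

[[81, 0], [−120, 1]]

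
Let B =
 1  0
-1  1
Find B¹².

B = I + N where N = [[0, 0], [-1, 0]] is strictly lower-triangular, so N² = 0.
(I + N)¹² = I + 12·N = [[1, 0], [-12, 1]].

[[1, 0], [-12, 1]]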